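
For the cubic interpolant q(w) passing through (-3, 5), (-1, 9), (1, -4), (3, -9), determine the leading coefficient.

25/48

The leading coefficient equals the top divided difference q[-3,-1,1,3].
q[-3,-1] = (9 - 5) / (-1 - (-3)) = 2
q[-1,1] = (-4 - 9) / (1 - (-1)) = -13/2
q[1,3] = (-9 - (-4)) / (3 - 1) = -5/2
q[-3,-1,1] = (-13/2 - 2) / (1 - (-3)) = -17/8
q[-1,1,3] = (-5/2 - (-13/2)) / (3 - (-1)) = 1
q[-3,-1,1,3] = (1 - (-17/8)) / (3 - (-3)) = 25/48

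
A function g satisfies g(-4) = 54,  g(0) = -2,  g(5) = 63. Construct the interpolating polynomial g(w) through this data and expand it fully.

g(w) = 3w^2 - 2w - 2

Newton's divided differences:
g[-4,0] = (-2 - 54) / (0 - (-4)) = -14
g[0,5] = (63 - (-2)) / (5 - 0) = 13
g[-4,0,5] = (13 - (-14)) / (5 - (-4)) = 3
g(w) = 54 + (-14)·(w + 4) + 3·(w + 4)w
Expanding: g(w) = 3w^2 - 2w - 2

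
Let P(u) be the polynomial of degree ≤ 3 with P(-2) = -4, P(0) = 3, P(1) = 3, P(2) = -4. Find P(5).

-102

L_0(5) = (5)·(4)·(3)/[(-2)·(-3)·(-4)] = -5/2
L_1(5) = (7)·(4)·(3)/[(2)·(-1)·(-2)] = 21
L_2(5) = (7)·(5)·(3)/[(3)·(1)·(-1)] = -35
L_3(5) = (7)·(5)·(4)/[(4)·(2)·(1)] = 35/2
Sum: (-4)·(-5/2) + 3·(21) + 3·(-35) + (-4)·(35/2) = -102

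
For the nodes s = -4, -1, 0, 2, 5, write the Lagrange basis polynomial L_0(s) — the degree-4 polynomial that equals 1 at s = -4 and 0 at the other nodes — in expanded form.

L_0(s) = (1/648)s^4 - (1/108)s^3 + (1/216)s^2 + (5/324)s

L_0(s) = (s + 1)s(s - 2)(s - 5) / [(-3)·(-4)·(-6)·(-9)]
       = (s^4 - 6s^3 + 3s^2 + 10s) / (648)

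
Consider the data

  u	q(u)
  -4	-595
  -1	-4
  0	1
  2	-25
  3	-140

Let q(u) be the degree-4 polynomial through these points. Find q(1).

0

Evaluate each Lagrange basis at u = 1:
L_0(1) = (2)·(1)·(-1)·(-2)/[(-3)·(-4)·(-6)·(-7)] = 1/126
L_1(1) = (5)·(1)·(-1)·(-2)/[(3)·(-1)·(-3)·(-4)] = -5/18
L_2(1) = (5)·(2)·(-1)·(-2)/[(4)·(1)·(-2)·(-3)] = 5/6
L_3(1) = (5)·(2)·(1)·(-2)/[(6)·(3)·(2)·(-1)] = 5/9
L_4(1) = (5)·(2)·(1)·(-1)/[(7)·(4)·(3)·(1)] = -5/42
Sum: (-595)·(1/126) + (-4)·(-5/18) + 1·(5/6) + (-25)·(5/9) + (-140)·(-5/42) = 0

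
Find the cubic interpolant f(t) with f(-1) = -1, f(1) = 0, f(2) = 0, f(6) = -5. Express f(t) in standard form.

Build the Lagrange basis polynomials:
L_0(t) = (t - 1)(t - 2)(t - 6) / [-42] = -(1/42)t^3 + (3/14)t^2 - (10/21)t + 2/7
L_1(t) = (t + 1)(t - 2)(t - 6) / [10] = (1/10)t^3 - (7/10)t^2 + (2/5)t + 6/5
L_2(t) = (t + 1)(t - 1)(t - 6) / [-12] = -(1/12)t^3 + (1/2)t^2 + (1/12)t - 1/2
L_3(t) = (t + 1)(t - 1)(t - 2) / [140] = (1/140)t^3 - (1/70)t^2 - (1/140)t + 1/70
f(t) = (-1)·L_0 + 0·L_1 + 0·L_2 + (-5)·L_3
  (-1)·L_0(t) = (1/42)t^3 - (3/14)t^2 + (10/21)t - 2/7
  0·L_1(t) = 0
  0·L_2(t) = 0
  (-5)·L_3(t) = -(1/28)t^3 + (1/14)t^2 + (1/28)t - 1/14
Adding term by term: -(1/84)t^3 - (1/7)t^2 + (43/84)t - 5/14

f(t) = -(1/84)t^3 - (1/7)t^2 + (43/84)t - 5/14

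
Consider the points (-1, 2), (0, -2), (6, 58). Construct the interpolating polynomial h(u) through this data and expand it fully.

L_0(u) = u(u - 6) / [7] = (1/7)u^2 - (6/7)u
L_1(u) = (u + 1)(u - 6) / [-6] = -(1/6)u^2 + (5/6)u + 1
L_2(u) = (u + 1)u / [42] = (1/42)u^2 + (1/42)u
h(u) = 2·L_0 + (-2)·L_1 + 58·L_2
  2·L_0(u) = (2/7)u^2 - (12/7)u
  (-2)·L_1(u) = (1/3)u^2 - (5/3)u - 2
  58·L_2(u) = (29/21)u^2 + (29/21)u
Adding term by term: 2u^2 - 2u - 2

h(u) = 2u^2 - 2u - 2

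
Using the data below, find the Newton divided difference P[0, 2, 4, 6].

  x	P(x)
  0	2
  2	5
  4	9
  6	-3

-17/48

P[0,2] = (5 - 2) / (2 - 0) = 3/2
P[2,4] = (9 - 5) / (4 - 2) = 2
P[4,6] = (-3 - 9) / (6 - 4) = -6
P[0,2,4] = (2 - 3/2) / (4 - 0) = 1/8
P[2,4,6] = (-6 - 2) / (6 - 2) = -2
P[0,2,4,6] = (-2 - 1/8) / (6 - 0) = -17/48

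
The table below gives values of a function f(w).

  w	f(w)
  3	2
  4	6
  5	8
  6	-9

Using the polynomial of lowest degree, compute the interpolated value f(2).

Using Newton's divided-difference form:
f[3,4] = (6 - 2) / (4 - 3) = 4
f[4,5] = (8 - 6) / (5 - 4) = 2
f[5,6] = (-9 - 8) / (6 - 5) = -17
f[3,4,5] = (2 - 4) / (5 - 3) = -1
f[4,5,6] = (-17 - 2) / (6 - 4) = -19/2
f[3,4,5,6] = (-19/2 - (-1)) / (6 - 3) = -17/6
f(2) = 2 + 4·(-1) + (-1)·(-1)·(-2) + (-17/6)·(-1)·(-2)·(-3) = 13

13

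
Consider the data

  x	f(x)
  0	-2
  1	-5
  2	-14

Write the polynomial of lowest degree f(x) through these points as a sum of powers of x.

f(x) = -3x^2 - 2

L_0(x) = (x - 1)(x - 2) / [2] = (1/2)x^2 - (3/2)x + 1
L_1(x) = x(x - 2) / [-1] = -x^2 + 2x
L_2(x) = x(x - 1) / [2] = (1/2)x^2 - (1/2)x
f(x) = (-2)·L_0 + (-5)·L_1 + (-14)·L_2
  (-2)·L_0(x) = -x^2 + 3x - 2
  (-5)·L_1(x) = 5x^2 - 10x
  (-14)·L_2(x) = -7x^2 + 7x
Adding term by term: -3x^2 - 2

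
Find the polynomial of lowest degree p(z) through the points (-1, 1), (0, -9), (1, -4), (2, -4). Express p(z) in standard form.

p(z) = -(10/3)z^3 + (15/2)z^2 + (5/6)z - 9

L_0(z) = z(z - 1)(z - 2) / [-6] = -(1/6)z^3 + (1/2)z^2 - (1/3)z
L_1(z) = (z + 1)(z - 1)(z - 2) / [2] = (1/2)z^3 - z^2 - (1/2)z + 1
L_2(z) = (z + 1)z(z - 2) / [-2] = -(1/2)z^3 + (1/2)z^2 + z
L_3(z) = (z + 1)z(z - 1) / [6] = (1/6)z^3 - (1/6)z
p(z) = 1·L_0 + (-9)·L_1 + (-4)·L_2 + (-4)·L_3
  1·L_0(z) = -(1/6)z^3 + (1/2)z^2 - (1/3)z
  (-9)·L_1(z) = -(9/2)z^3 + 9z^2 + (9/2)z - 9
  (-4)·L_2(z) = 2z^3 - 2z^2 - 4z
  (-4)·L_3(z) = -(2/3)z^3 + (2/3)z
Adding term by term: -(10/3)z^3 + (15/2)z^2 + (5/6)z - 9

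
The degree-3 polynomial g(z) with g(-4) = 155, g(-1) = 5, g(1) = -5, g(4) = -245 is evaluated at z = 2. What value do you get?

-37

L_0(2) = (3)·(1)·(-2)/[(-3)·(-5)·(-8)] = 1/20
L_1(2) = (6)·(1)·(-2)/[(3)·(-2)·(-5)] = -2/5
L_2(2) = (6)·(3)·(-2)/[(5)·(2)·(-3)] = 6/5
L_3(2) = (6)·(3)·(1)/[(8)·(5)·(3)] = 3/20
Sum: 155·(1/20) + 5·(-2/5) + (-5)·(6/5) + (-245)·(3/20) = -37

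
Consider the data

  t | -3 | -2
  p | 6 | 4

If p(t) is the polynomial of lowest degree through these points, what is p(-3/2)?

3

L_0(-3/2) = (1/2)/[(-1)] = -1/2
L_1(-3/2) = (3/2)/[(1)] = 3/2
Sum: 6·(-1/2) + 4·(3/2) = 3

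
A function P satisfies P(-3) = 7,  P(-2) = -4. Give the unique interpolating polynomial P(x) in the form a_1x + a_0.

P(x) = -11x - 26

L_0(x) = (x + 2) / [-1] = -x - 2
L_1(x) = (x + 3) / [1] = x + 3
P(x) = 7·L_0 + (-4)·L_1
  7·L_0(x) = -7x - 14
  (-4)·L_1(x) = -4x - 12
Adding term by term: -11x - 26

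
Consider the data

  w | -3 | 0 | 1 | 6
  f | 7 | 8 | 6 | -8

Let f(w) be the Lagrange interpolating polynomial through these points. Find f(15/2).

L_0(15/2) = (15/2)·(13/2)·(3/2)/[(-3)·(-4)·(-9)] = -65/96
L_1(15/2) = (21/2)·(13/2)·(3/2)/[(3)·(-1)·(-6)] = 91/16
L_2(15/2) = (21/2)·(15/2)·(3/2)/[(4)·(1)·(-5)] = -189/32
L_3(15/2) = (21/2)·(15/2)·(13/2)/[(9)·(6)·(5)] = 91/48
Sum: 7·(-65/96) + 8·(91/16) + 6·(-189/32) + (-8)·(91/48) = -315/32

-315/32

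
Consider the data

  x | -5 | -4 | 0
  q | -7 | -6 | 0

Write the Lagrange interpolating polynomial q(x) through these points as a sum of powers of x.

q(x) = (1/10)x^2 + (19/10)x

Build the Lagrange basis polynomials:
L_0(x) = (x + 4)x / [5] = (1/5)x^2 + (4/5)x
L_1(x) = (x + 5)x / [-4] = -(1/4)x^2 - (5/4)x
L_2(x) = (x + 5)(x + 4) / [20] = (1/20)x^2 + (9/20)x + 1
q(x) = (-7)·L_0 + (-6)·L_1 + 0·L_2
  (-7)·L_0(x) = -(7/5)x^2 - (28/5)x
  (-6)·L_1(x) = (3/2)x^2 + (15/2)x
  0·L_2(x) = 0
Adding term by term: (1/10)x^2 + (19/10)x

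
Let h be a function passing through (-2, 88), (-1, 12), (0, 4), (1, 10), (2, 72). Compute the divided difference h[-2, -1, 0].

h[-2,-1] = (12 - 88) / (-1 - (-2)) = -76
h[-1,0] = (4 - 12) / (0 - (-1)) = -8
h[-2,-1,0] = (-8 - (-76)) / (0 - (-2)) = 34

34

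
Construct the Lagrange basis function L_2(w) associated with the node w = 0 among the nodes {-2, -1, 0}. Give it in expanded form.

L_2(w) = (w + 2)(w + 1) / [(2)·(1)]
       = (w^2 + 3w + 2) / (2)

L_2(w) = (1/2)w^2 + (3/2)w + 1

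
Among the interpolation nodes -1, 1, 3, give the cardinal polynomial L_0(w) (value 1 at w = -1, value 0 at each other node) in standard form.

L_0(w) = (w - 1)(w - 3) / [(-2)·(-4)]
       = (w^2 - 4w + 3) / (8)

L_0(w) = (1/8)w^2 - (1/2)w + 3/8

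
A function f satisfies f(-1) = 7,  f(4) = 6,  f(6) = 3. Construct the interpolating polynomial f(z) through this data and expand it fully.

Newton's divided differences:
f[-1,4] = (6 - 7) / (4 - (-1)) = -1/5
f[4,6] = (3 - 6) / (6 - 4) = -3/2
f[-1,4,6] = (-3/2 - (-1/5)) / (6 - (-1)) = -13/70
f(z) = 7 + (-1/5)·(z + 1) + (-13/70)·(z + 1)(z - 4)
Expanding: f(z) = -(13/70)z^2 + (5/14)z + 264/35

f(z) = -(13/70)z^2 + (5/14)z + 264/35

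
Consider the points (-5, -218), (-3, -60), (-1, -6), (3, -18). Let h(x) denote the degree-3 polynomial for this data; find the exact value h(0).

-3

L_0(0) = (3)·(1)·(-3)/[(-2)·(-4)·(-8)] = 9/64
L_1(0) = (5)·(1)·(-3)/[(2)·(-2)·(-6)] = -5/8
L_2(0) = (5)·(3)·(-3)/[(4)·(2)·(-4)] = 45/32
L_3(0) = (5)·(3)·(1)/[(8)·(6)·(4)] = 5/64
Sum: (-218)·(9/64) + (-60)·(-5/8) + (-6)·(45/32) + (-18)·(5/64) = -3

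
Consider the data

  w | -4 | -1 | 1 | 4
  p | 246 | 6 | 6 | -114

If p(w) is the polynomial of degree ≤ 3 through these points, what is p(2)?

0

L_0(2) = (3)·(1)·(-2)/[(-3)·(-5)·(-8)] = 1/20
L_1(2) = (6)·(1)·(-2)/[(3)·(-2)·(-5)] = -2/5
L_2(2) = (6)·(3)·(-2)/[(5)·(2)·(-3)] = 6/5
L_3(2) = (6)·(3)·(1)/[(8)·(5)·(3)] = 3/20
Sum: 246·(1/20) + 6·(-2/5) + 6·(6/5) + (-114)·(3/20) = 0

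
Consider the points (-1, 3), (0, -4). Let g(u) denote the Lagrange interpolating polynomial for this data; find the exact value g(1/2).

Evaluate each Lagrange basis at u = 1/2:
L_0(1/2) = (1/2)/[(-1)] = -1/2
L_1(1/2) = (3/2)/[(1)] = 3/2
Sum: 3·(-1/2) + (-4)·(3/2) = -15/2

-15/2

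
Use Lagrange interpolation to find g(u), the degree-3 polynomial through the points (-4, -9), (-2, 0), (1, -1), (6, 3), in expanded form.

Build the Lagrange basis polynomials:
L_0(u) = (u + 2)(u - 1)(u - 6) / [-100] = -(1/100)u^3 + (1/20)u^2 + (2/25)u - 3/25
L_1(u) = (u + 4)(u - 1)(u - 6) / [48] = (1/48)u^3 - (1/16)u^2 - (11/24)u + 1/2
L_2(u) = (u + 4)(u + 2)(u - 6) / [-75] = -(1/75)u^3 + (28/75)u + 16/25
L_3(u) = (u + 4)(u + 2)(u - 1) / [400] = (1/400)u^3 + (1/80)u^2 + (1/200)u - 1/50
g(u) = (-9)·L_0 + 0·L_1 + (-1)·L_2 + 3·L_3
  (-9)·L_0(u) = (9/100)u^3 - (9/20)u^2 - (18/25)u + 27/25
  0·L_1(u) = 0
  (-1)·L_2(u) = (1/75)u^3 - (28/75)u - 16/25
  3·L_3(u) = (3/400)u^3 + (3/80)u^2 + (3/200)u - 3/50
Adding term by term: (133/1200)u^3 - (33/80)u^2 - (647/600)u + 19/50

g(u) = (133/1200)u^3 - (33/80)u^2 - (647/600)u + 19/50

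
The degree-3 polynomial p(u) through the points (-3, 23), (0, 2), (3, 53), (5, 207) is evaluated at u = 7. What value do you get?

Evaluate each Lagrange basis at u = 7:
L_0(7) = (7)·(4)·(2)/[(-3)·(-6)·(-8)] = -7/18
L_1(7) = (10)·(4)·(2)/[(3)·(-3)·(-5)] = 16/9
L_2(7) = (10)·(7)·(2)/[(6)·(3)·(-2)] = -35/9
L_3(7) = (10)·(7)·(4)/[(8)·(5)·(2)] = 7/2
Sum: 23·(-7/18) + 2·(16/9) + 53·(-35/9) + 207·(7/2) = 513

513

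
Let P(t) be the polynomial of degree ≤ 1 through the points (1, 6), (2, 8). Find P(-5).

L_0(-5) = (-7)/[(-1)] = 7
L_1(-5) = (-6)/[(1)] = -6
Sum: 6·(7) + 8·(-6) = -6

-6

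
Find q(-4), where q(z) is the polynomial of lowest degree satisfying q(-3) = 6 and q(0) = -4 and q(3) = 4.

40/3

Evaluate each Lagrange basis at z = -4:
L_0(-4) = (-4)·(-7)/[(-3)·(-6)] = 14/9
L_1(-4) = (-1)·(-7)/[(3)·(-3)] = -7/9
L_2(-4) = (-1)·(-4)/[(6)·(3)] = 2/9
Sum: 6·(14/9) + (-4)·(-7/9) + 4·(2/9) = 40/3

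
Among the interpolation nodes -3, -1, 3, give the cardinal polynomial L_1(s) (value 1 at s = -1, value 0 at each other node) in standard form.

L_1(s) = -(1/8)s^2 + 9/8

L_1(s) = (s + 3)(s - 3) / [(2)·(-4)]
       = (s^2 - 9) / (-8)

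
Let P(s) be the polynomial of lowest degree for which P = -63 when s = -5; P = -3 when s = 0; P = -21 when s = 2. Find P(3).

-39

Using Newton's divided-difference form:
P[-5,0] = (-3 - (-63)) / (0 - (-5)) = 12
P[0,2] = (-21 - (-3)) / (2 - 0) = -9
P[-5,0,2] = (-9 - 12) / (2 - (-5)) = -3
P(3) = -63 + 12·(8) + (-3)·(8)·(3) = -39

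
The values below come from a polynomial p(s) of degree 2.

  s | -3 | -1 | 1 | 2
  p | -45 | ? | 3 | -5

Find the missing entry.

The 3 known values determine p uniquely (degree ≤ 2).
Evaluate each Lagrange basis at s = -1:
L_0(-1) = (-2)·(-3)/[(-4)·(-5)] = 3/10
L_1(-1) = (2)·(-3)/[(4)·(-1)] = 3/2
L_2(-1) = (2)·(-2)/[(5)·(1)] = -4/5
Sum: (-45)·(3/10) + 3·(3/2) + (-5)·(-4/5) = -5

-5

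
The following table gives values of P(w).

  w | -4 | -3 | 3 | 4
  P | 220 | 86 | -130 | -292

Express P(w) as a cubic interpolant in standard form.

Build the Lagrange basis polynomials:
L_0(w) = (w + 3)(w - 3)(w - 4) / [-56] = -(1/56)w^3 + (1/14)w^2 + (9/56)w - 9/14
L_1(w) = (w + 4)(w - 3)(w - 4) / [42] = (1/42)w^3 - (1/14)w^2 - (8/21)w + 8/7
L_2(w) = (w + 4)(w + 3)(w - 4) / [-42] = -(1/42)w^3 - (1/14)w^2 + (8/21)w + 8/7
L_3(w) = (w + 4)(w + 3)(w - 3) / [56] = (1/56)w^3 + (1/14)w^2 - (9/56)w - 9/14
P(w) = 220·L_0 + 86·L_1 + (-130)·L_2 + (-292)·L_3
  220·L_0(w) = -(55/14)w^3 + (110/7)w^2 + (495/14)w - 990/7
  86·L_1(w) = (43/21)w^3 - (43/7)w^2 - (688/21)w + 688/7
  (-130)·L_2(w) = (65/21)w^3 + (65/7)w^2 - (1040/21)w - 1040/7
  (-292)·L_3(w) = -(73/14)w^3 - (146/7)w^2 + (657/14)w + 1314/7
Adding term by term: -4w^3 - 2w^2 - 4

P(w) = -4w^3 - 2w^2 - 4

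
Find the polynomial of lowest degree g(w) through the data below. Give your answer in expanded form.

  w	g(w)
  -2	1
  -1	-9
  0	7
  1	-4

g(w) = -(53/6)w^3 - (27/2)w^2 + (34/3)w + 7

L_0(w) = (w + 1)w(w - 1) / [-6] = -(1/6)w^3 + (1/6)w
L_1(w) = (w + 2)w(w - 1) / [2] = (1/2)w^3 + (1/2)w^2 - w
L_2(w) = (w + 2)(w + 1)(w - 1) / [-2] = -(1/2)w^3 - w^2 + (1/2)w + 1
L_3(w) = (w + 2)(w + 1)w / [6] = (1/6)w^3 + (1/2)w^2 + (1/3)w
g(w) = 1·L_0 + (-9)·L_1 + 7·L_2 + (-4)·L_3
  1·L_0(w) = -(1/6)w^3 + (1/6)w
  (-9)·L_1(w) = -(9/2)w^3 - (9/2)w^2 + 9w
  7·L_2(w) = -(7/2)w^3 - 7w^2 + (7/2)w + 7
  (-4)·L_3(w) = -(2/3)w^3 - 2w^2 - (4/3)w
Adding term by term: -(53/6)w^3 - (27/2)w^2 + (34/3)w + 7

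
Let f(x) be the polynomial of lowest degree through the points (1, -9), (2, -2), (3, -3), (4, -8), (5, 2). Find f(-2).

107

Using Newton's divided-difference form:
f[1,2] = (-2 - (-9)) / (2 - 1) = 7
f[2,3] = (-3 - (-2)) / (3 - 2) = -1
f[3,4] = (-8 - (-3)) / (4 - 3) = -5
f[4,5] = (2 - (-8)) / (5 - 4) = 10
f[1,2,3] = (-1 - 7) / (3 - 1) = -4
f[2,3,4] = (-5 - (-1)) / (4 - 2) = -2
f[3,4,5] = (10 - (-5)) / (5 - 3) = 15/2
f[1,2,3,4] = (-2 - (-4)) / (4 - 1) = 2/3
f[2,3,4,5] = (15/2 - (-2)) / (5 - 2) = 19/6
f[1,2,3,4,5] = (19/6 - 2/3) / (5 - 1) = 5/8
f(-2) = -9 + 7·(-3) + (-4)·(-3)·(-4) + (2/3)·(-3)·(-4)·(-5) + (5/8)·(-3)·(-4)·(-5)·(-6) = 107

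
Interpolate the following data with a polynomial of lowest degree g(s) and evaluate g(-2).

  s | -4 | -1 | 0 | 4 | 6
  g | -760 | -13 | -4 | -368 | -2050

-74

L_0(-2) = (-1)·(-2)·(-6)·(-8)/[(-3)·(-4)·(-8)·(-10)] = 1/10
L_1(-2) = (2)·(-2)·(-6)·(-8)/[(3)·(-1)·(-5)·(-7)] = 64/35
L_2(-2) = (2)·(-1)·(-6)·(-8)/[(4)·(1)·(-4)·(-6)] = -1
L_3(-2) = (2)·(-1)·(-2)·(-8)/[(8)·(5)·(4)·(-2)] = 1/10
L_4(-2) = (2)·(-1)·(-2)·(-6)/[(10)·(7)·(6)·(2)] = -1/35
Sum: (-760)·(1/10) + (-13)·(64/35) + (-4)·(-1) + (-368)·(1/10) + (-2050)·(-1/35) = -74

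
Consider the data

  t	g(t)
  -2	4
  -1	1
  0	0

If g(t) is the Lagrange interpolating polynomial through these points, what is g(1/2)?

L_0(1/2) = (3/2)·(1/2)/[(-1)·(-2)] = 3/8
L_1(1/2) = (5/2)·(1/2)/[(1)·(-1)] = -5/4
L_2(1/2) = (5/2)·(3/2)/[(2)·(1)] = 15/8
Sum: 4·(3/8) + 1·(-5/4) + 0 = 1/4

1/4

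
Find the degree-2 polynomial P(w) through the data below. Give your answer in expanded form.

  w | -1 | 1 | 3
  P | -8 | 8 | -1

P(w) = -(25/8)w^2 + 8w + 25/8

L_0(w) = (w - 1)(w - 3) / [8] = (1/8)w^2 - (1/2)w + 3/8
L_1(w) = (w + 1)(w - 3) / [-4] = -(1/4)w^2 + (1/2)w + 3/4
L_2(w) = (w + 1)(w - 1) / [8] = (1/8)w^2 - 1/8
P(w) = (-8)·L_0 + 8·L_1 + (-1)·L_2
  (-8)·L_0(w) = -w^2 + 4w - 3
  8·L_1(w) = -2w^2 + 4w + 6
  (-1)·L_2(w) = -(1/8)w^2 + 1/8
Adding term by term: -(25/8)w^2 + 8w + 25/8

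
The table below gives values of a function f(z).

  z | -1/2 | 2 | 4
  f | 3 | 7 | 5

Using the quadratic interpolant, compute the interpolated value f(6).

-73/45

Evaluate each Lagrange basis at z = 6:
L_0(6) = (4)·(2)/[(-5/2)·(-9/2)] = 32/45
L_1(6) = (13/2)·(2)/[(5/2)·(-2)] = -13/5
L_2(6) = (13/2)·(4)/[(9/2)·(2)] = 26/9
Sum: 3·(32/45) + 7·(-13/5) + 5·(26/9) = -73/45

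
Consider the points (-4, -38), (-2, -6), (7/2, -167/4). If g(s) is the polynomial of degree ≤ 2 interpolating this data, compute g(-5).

L_0(-5) = (-3)·(-17/2)/[(-2)·(-15/2)] = 17/10
L_1(-5) = (-1)·(-17/2)/[(2)·(-11/2)] = -17/22
L_2(-5) = (-1)·(-3)/[(15/2)·(11/2)] = 4/55
Sum: (-38)·(17/10) + (-6)·(-17/22) + (-167/4)·(4/55) = -63

-63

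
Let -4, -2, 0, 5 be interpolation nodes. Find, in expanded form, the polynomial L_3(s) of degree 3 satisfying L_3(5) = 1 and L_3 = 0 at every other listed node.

L_3(s) = (1/315)s^3 + (2/105)s^2 + (8/315)s

L_3(s) = (s + 4)(s + 2)s / [(9)·(7)·(5)]
       = (s^3 + 6s^2 + 8s) / (315)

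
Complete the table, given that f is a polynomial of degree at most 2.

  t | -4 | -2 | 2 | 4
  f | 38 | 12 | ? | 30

The 3 known values determine f uniquely (degree ≤ 2).
Evaluate each Lagrange basis at t = 2:
L_0(2) = (4)·(-2)/[(-2)·(-8)] = -1/2
L_1(2) = (6)·(-2)/[(2)·(-6)] = 1
L_2(2) = (6)·(4)/[(8)·(6)] = 1/2
Sum: 38·(-1/2) + 12·(1) + 30·(1/2) = 8

8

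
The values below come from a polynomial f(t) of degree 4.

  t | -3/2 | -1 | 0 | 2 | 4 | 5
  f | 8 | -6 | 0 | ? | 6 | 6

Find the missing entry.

The 5 known values determine f uniquely (degree ≤ 4).
Evaluate each Lagrange basis at t = 2:
L_0(2) = (3)·(2)·(-2)·(-3)/[(-1/2)·(-3/2)·(-11/2)·(-13/2)] = 192/143
L_1(2) = (7/2)·(2)·(-2)·(-3)/[(1/2)·(-1)·(-5)·(-6)] = -14/5
L_2(2) = (7/2)·(3)·(-2)·(-3)/[(3/2)·(1)·(-4)·(-5)] = 21/10
L_3(2) = (7/2)·(3)·(2)·(-3)/[(11/2)·(5)·(4)·(-1)] = 63/110
L_4(2) = (7/2)·(3)·(2)·(-2)/[(13/2)·(6)·(5)·(1)] = -14/65
Sum: 8·(192/143) + (-6)·(-14/5) + 0 + 6·(63/110) + 6·(-14/65) = 4245/143

4245/143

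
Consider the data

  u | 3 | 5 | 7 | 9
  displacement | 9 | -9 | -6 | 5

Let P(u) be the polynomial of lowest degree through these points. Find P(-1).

160

Using Newton's divided-difference form:
P[3,5] = (-9 - 9) / (5 - 3) = -9
P[5,7] = (-6 - (-9)) / (7 - 5) = 3/2
P[7,9] = (5 - (-6)) / (9 - 7) = 11/2
P[3,5,7] = (3/2 - (-9)) / (7 - 3) = 21/8
P[5,7,9] = (11/2 - 3/2) / (9 - 5) = 1
P[3,5,7,9] = (1 - 21/8) / (9 - 3) = -13/48
P(-1) = 9 + (-9)·(-4) + (21/8)·(-4)·(-6) + (-13/48)·(-4)·(-6)·(-8) = 160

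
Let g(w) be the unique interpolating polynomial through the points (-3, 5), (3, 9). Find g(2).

L_0(2) = (-1)/[(-6)] = 1/6
L_1(2) = (5)/[(6)] = 5/6
Sum: 5·(1/6) + 9·(5/6) = 25/3

25/3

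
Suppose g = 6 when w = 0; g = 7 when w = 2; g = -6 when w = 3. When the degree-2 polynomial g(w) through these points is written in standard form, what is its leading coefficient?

-9/2

L_0(w) = (w - 2)(w - 3) / [6] = (1/6)w^2 - (5/6)w + 1
L_1(w) = w(w - 3) / [-2] = -(1/2)w^2 + (3/2)w
L_2(w) = w(w - 2) / [3] = (1/3)w^2 - (2/3)w
g(w) = 6·L_0 + 7·L_1 + (-6)·L_2
Only the coefficient of w^2 is needed; take it from each L_i and combine:
6·(1/6) + 7·(-1/2) + (-6)·(1/3) = -9/2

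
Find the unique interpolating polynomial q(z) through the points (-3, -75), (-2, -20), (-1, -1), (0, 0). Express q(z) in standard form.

q(z) = 3z^3 - 2z

Newton's divided differences:
q[-3,-2] = (-20 - (-75)) / (-2 - (-3)) = 55
q[-2,-1] = (-1 - (-20)) / (-1 - (-2)) = 19
q[-1,0] = (0 - (-1)) / (0 - (-1)) = 1
q[-3,-2,-1] = (19 - 55) / (-1 - (-3)) = -18
q[-2,-1,0] = (1 - 19) / (0 - (-2)) = -9
q[-3,-2,-1,0] = (-9 - (-18)) / (0 - (-3)) = 3
q(z) = -75 + 55·(z + 3) + (-18)·(z + 3)(z + 2) + 3·(z + 3)(z + 2)(z + 1)
Expanding: q(z) = 3z^3 - 2z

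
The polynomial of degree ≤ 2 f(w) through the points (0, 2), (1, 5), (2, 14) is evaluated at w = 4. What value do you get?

L_0(4) = (3)·(2)/[(-1)·(-2)] = 3
L_1(4) = (4)·(2)/[(1)·(-1)] = -8
L_2(4) = (4)·(3)/[(2)·(1)] = 6
Sum: 2·(3) + 5·(-8) + 14·(6) = 50

50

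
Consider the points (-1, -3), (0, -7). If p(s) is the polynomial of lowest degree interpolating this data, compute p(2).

Evaluate each Lagrange basis at s = 2:
L_0(2) = (2)/[(-1)] = -2
L_1(2) = (3)/[(1)] = 3
Sum: (-3)·(-2) + (-7)·(3) = -15

-15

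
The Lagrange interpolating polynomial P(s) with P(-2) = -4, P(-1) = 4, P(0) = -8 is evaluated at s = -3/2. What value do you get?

Evaluate each Lagrange basis at s = -3/2:
L_0(-3/2) = (-1/2)·(-3/2)/[(-1)·(-2)] = 3/8
L_1(-3/2) = (1/2)·(-3/2)/[(1)·(-1)] = 3/4
L_2(-3/2) = (1/2)·(-1/2)/[(2)·(1)] = -1/8
Sum: (-4)·(3/8) + 4·(3/4) + (-8)·(-1/8) = 5/2

5/2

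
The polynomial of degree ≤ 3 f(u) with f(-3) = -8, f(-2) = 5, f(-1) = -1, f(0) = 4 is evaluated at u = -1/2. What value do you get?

Evaluate each Lagrange basis at u = -1/2:
L_0(-1/2) = (3/2)·(1/2)·(-1/2)/[(-1)·(-2)·(-3)] = 1/16
L_1(-1/2) = (5/2)·(1/2)·(-1/2)/[(1)·(-1)·(-2)] = -5/16
L_2(-1/2) = (5/2)·(3/2)·(-1/2)/[(2)·(1)·(-1)] = 15/16
L_3(-1/2) = (5/2)·(3/2)·(1/2)/[(3)·(2)·(1)] = 5/16
Sum: (-8)·(1/16) + 5·(-5/16) + (-1)·(15/16) + 4·(5/16) = -7/4

-7/4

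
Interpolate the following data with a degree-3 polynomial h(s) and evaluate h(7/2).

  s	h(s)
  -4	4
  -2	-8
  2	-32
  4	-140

Using Newton's divided-difference form:
h[-4,-2] = (-8 - 4) / (-2 - (-4)) = -6
h[-2,2] = (-32 - (-8)) / (2 - (-2)) = -6
h[2,4] = (-140 - (-32)) / (4 - 2) = -54
h[-4,-2,2] = (-6 - (-6)) / (2 - (-4)) = 0
h[-2,2,4] = (-54 - (-6)) / (4 - (-2)) = -8
h[-4,-2,2,4] = (-8 - 0) / (4 - (-4)) = -1
h(7/2) = 4 + (-6)·(15/2) + 0·(15/2)·(11/2) + (-1)·(15/2)·(11/2)·(3/2) = -823/8

-823/8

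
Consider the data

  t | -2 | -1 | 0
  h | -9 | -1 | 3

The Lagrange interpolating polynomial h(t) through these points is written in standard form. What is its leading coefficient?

-2

The leading coefficient equals the top divided difference h[-2,-1,0].
h[-2,-1] = (-1 - (-9)) / (-1 - (-2)) = 8
h[-1,0] = (3 - (-1)) / (0 - (-1)) = 4
h[-2,-1,0] = (4 - 8) / (0 - (-2)) = -2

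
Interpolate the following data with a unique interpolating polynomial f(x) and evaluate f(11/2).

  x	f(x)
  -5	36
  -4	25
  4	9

Evaluate each Lagrange basis at x = 11/2:
L_0(11/2) = (19/2)·(3/2)/[(-1)·(-9)] = 19/12
L_1(11/2) = (21/2)·(3/2)/[(1)·(-8)] = -63/32
L_2(11/2) = (21/2)·(19/2)/[(9)·(8)] = 133/96
Sum: 36·(19/12) + 25·(-63/32) + 9·(133/96) = 81/4

81/4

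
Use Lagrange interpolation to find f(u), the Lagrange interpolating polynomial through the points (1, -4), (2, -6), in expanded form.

f(u) = -2u - 2

L_0(u) = (u - 2) / [-1] = -u + 2
L_1(u) = (u - 1) / [1] = u - 1
f(u) = (-4)·L_0 + (-6)·L_1
  (-4)·L_0(u) = 4u - 8
  (-6)·L_1(u) = -6u + 6
Adding term by term: -2u - 2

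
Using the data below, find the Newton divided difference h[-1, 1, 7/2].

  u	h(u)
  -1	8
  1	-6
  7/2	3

h[-1,1] = (-6 - 8) / (1 - (-1)) = -7
h[1,7/2] = (3 - (-6)) / (7/2 - 1) = 18/5
h[-1,1,7/2] = (18/5 - (-7)) / (7/2 - (-1)) = 106/45

106/45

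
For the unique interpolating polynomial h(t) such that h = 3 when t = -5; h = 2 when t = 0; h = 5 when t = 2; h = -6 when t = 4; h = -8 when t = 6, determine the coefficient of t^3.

L_0(t) = t(t - 2)(t - 4)(t - 6) / [3465] = (1/3465)t^4 - (4/1155)t^3 + (4/315)t^2 - (16/1155)t
L_1(t) = (t + 5)(t - 2)(t - 4)(t - 6) / [-240] = -(1/240)t^4 + (7/240)t^3 + (1/15)t^2 - (43/60)t + 1
L_2(t) = (t + 5)t(t - 4)(t - 6) / [112] = (1/112)t^4 - (5/112)t^3 - (13/56)t^2 + (15/14)t
L_3(t) = (t + 5)t(t - 2)(t - 6) / [-144] = -(1/144)t^4 + (1/48)t^3 + (7/36)t^2 - (5/12)t
L_4(t) = (t + 5)t(t - 2)(t - 4) / [528] = (1/528)t^4 - (1/528)t^3 - (1/24)t^2 + (5/66)t
h(t) = 3·L_0 + 2·L_1 + 5·L_2 + (-6)·L_3 + (-8)·L_4
Only the coefficient of t^3 is needed; take it from each L_i and combine:
3·(-4/1155) + 2·(7/240) + 5·(-5/112) + (-6)·(1/48) + (-8)·(-1/528) = -479/1680

-479/1680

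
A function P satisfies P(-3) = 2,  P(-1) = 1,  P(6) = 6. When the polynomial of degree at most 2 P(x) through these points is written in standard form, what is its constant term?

Build the Lagrange basis polynomials:
L_0(x) = (x + 1)(x - 6) / [18] = (1/18)x^2 - (5/18)x - 1/3
L_1(x) = (x + 3)(x - 6) / [-14] = -(1/14)x^2 + (3/14)x + 9/7
L_2(x) = (x + 3)(x + 1) / [63] = (1/63)x^2 + (4/63)x + 1/21
P(x) = 2·L_0 + 1·L_1 + 6·L_2
Only the constant term is needed; take it from each L_i and combine:
2·(-1/3) + 1·(9/7) + 6·(1/21) = 19/21

19/21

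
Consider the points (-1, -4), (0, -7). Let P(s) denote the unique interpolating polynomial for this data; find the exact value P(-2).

-1

L_0(-2) = (-2)/[(-1)] = 2
L_1(-2) = (-1)/[(1)] = -1
Sum: (-4)·(2) + (-7)·(-1) = -1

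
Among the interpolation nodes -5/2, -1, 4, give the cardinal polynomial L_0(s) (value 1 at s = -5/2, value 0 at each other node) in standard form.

L_0(s) = (4/39)s^2 - (4/13)s - 16/39

L_0(s) = (s + 1)(s - 4) / [(-3/2)·(-13/2)]
       = (s^2 - 3s - 4) / (39/4)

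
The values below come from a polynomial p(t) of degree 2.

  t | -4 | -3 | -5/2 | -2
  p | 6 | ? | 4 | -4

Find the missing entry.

25/3

The 3 known values determine p uniquely (degree ≤ 2).
L_0(-3) = (-1/2)·(-1)/[(-3/2)·(-2)] = 1/6
L_1(-3) = (1)·(-1)/[(3/2)·(-1/2)] = 4/3
L_2(-3) = (1)·(-1/2)/[(2)·(1/2)] = -1/2
Sum: 6·(1/6) + 4·(4/3) + (-4)·(-1/2) = 25/3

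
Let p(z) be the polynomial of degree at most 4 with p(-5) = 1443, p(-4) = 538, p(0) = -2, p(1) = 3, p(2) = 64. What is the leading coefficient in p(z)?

The leading coefficient equals the top divided difference p[-5,-4,0,1,2].
p[-5,-4] = (538 - 1443) / (-4 - (-5)) = -905
p[-4,0] = (-2 - 538) / (0 - (-4)) = -135
p[0,1] = (3 - (-2)) / (1 - 0) = 5
p[1,2] = (64 - 3) / (2 - 1) = 61
p[-5,-4,0] = (-135 - (-905)) / (0 - (-5)) = 154
p[-4,0,1] = (5 - (-135)) / (1 - (-4)) = 28
p[0,1,2] = (61 - 5) / (2 - 0) = 28
p[-5,-4,0,1] = (28 - 154) / (1 - (-5)) = -21
p[-4,0,1,2] = (28 - 28) / (2 - (-4)) = 0
p[-5,-4,0,1,2] = (0 - (-21)) / (2 - (-5)) = 3

3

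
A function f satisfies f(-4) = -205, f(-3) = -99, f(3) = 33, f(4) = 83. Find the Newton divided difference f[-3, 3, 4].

f[-3,3] = (33 - (-99)) / (3 - (-3)) = 22
f[3,4] = (83 - 33) / (4 - 3) = 50
f[-3,3,4] = (50 - 22) / (4 - (-3)) = 4

4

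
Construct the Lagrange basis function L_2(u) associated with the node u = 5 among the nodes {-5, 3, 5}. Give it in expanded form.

L_2(u) = (1/20)u^2 + (1/10)u - 3/4

L_2(u) = (u + 5)(u - 3) / [(10)·(2)]
       = (u^2 + 2u - 15) / (20)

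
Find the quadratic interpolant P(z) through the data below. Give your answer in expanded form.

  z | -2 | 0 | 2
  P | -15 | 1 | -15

P(z) = -4z^2 + 1

L_0(z) = z(z - 2) / [8] = (1/8)z^2 - (1/4)z
L_1(z) = (z + 2)(z - 2) / [-4] = -(1/4)z^2 + 1
L_2(z) = (z + 2)z / [8] = (1/8)z^2 + (1/4)z
P(z) = (-15)·L_0 + 1·L_1 + (-15)·L_2
  (-15)·L_0(z) = -(15/8)z^2 + (15/4)z
  1·L_1(z) = -(1/4)z^2 + 1
  (-15)·L_2(z) = -(15/8)z^2 - (15/4)z
Adding term by term: -4z^2 + 1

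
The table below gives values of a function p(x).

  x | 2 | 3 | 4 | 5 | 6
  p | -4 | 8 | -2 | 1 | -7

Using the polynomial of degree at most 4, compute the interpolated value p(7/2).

L_0(7/2) = (1/2)·(-1/2)·(-3/2)·(-5/2)/[(-1)·(-2)·(-3)·(-4)] = -5/128
L_1(7/2) = (3/2)·(-1/2)·(-3/2)·(-5/2)/[(1)·(-1)·(-2)·(-3)] = 15/32
L_2(7/2) = (3/2)·(1/2)·(-3/2)·(-5/2)/[(2)·(1)·(-1)·(-2)] = 45/64
L_3(7/2) = (3/2)·(1/2)·(-1/2)·(-5/2)/[(3)·(2)·(1)·(-1)] = -5/32
L_4(7/2) = (3/2)·(1/2)·(-1/2)·(-3/2)/[(4)·(3)·(2)·(1)] = 3/128
Sum: (-4)·(-5/128) + 8·(15/32) + (-2)·(45/64) + 1·(-5/32) + (-7)·(3/128) = 279/128

279/128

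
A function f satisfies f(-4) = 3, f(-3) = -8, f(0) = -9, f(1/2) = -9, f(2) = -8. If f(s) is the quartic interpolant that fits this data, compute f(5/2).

Evaluate each Lagrange basis at s = 5/2:
L_0(5/2) = (11/2)·(5/2)·(2)·(1/2)/[(-1)·(-4)·(-9/2)·(-6)] = 55/432
L_1(5/2) = (13/2)·(5/2)·(2)·(1/2)/[(1)·(-3)·(-7/2)·(-5)] = -13/42
L_2(5/2) = (13/2)·(11/2)·(2)·(1/2)/[(4)·(3)·(-1/2)·(-2)] = 143/48
L_3(5/2) = (13/2)·(11/2)·(5/2)·(1/2)/[(9/2)·(7/2)·(1/2)·(-3/2)] = -715/189
L_4(5/2) = (13/2)·(11/2)·(5/2)·(2)/[(6)·(5)·(2)·(3/2)] = 143/72
Sum: 3·(55/432) + (-8)·(-13/42) + (-9)·(143/48) + (-9)·(-715/189) + (-8)·(143/72) = -2921/504

-2921/504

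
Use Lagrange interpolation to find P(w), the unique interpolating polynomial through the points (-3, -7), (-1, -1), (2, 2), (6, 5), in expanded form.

L_0(w) = (w + 1)(w - 2)(w - 6) / [-90] = -(1/90)w^3 + (7/90)w^2 - (2/45)w - 2/15
L_1(w) = (w + 3)(w - 2)(w - 6) / [42] = (1/42)w^3 - (5/42)w^2 - (2/7)w + 6/7
L_2(w) = (w + 3)(w + 1)(w - 6) / [-60] = -(1/60)w^3 + (1/30)w^2 + (7/20)w + 3/10
L_3(w) = (w + 3)(w + 1)(w - 2) / [252] = (1/252)w^3 + (1/126)w^2 - (5/252)w - 1/42
P(w) = (-7)·L_0 + (-1)·L_1 + 2·L_2 + 5·L_3
  (-7)·L_0(w) = (7/90)w^3 - (49/90)w^2 + (14/45)w + 14/15
  (-1)·L_1(w) = -(1/42)w^3 + (5/42)w^2 + (2/7)w - 6/7
  2·L_2(w) = -(1/30)w^3 + (1/15)w^2 + (7/10)w + 3/5
  5·L_3(w) = (5/252)w^3 + (5/126)w^2 - (25/252)w - 5/42
Adding term by term: (17/420)w^3 - (67/210)w^2 + (503/420)w + 39/70

P(w) = (17/420)w^3 - (67/210)w^2 + (503/420)w + 39/70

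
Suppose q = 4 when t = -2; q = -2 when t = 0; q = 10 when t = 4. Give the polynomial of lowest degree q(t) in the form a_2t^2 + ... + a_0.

q(t) = t^2 - t - 2

Build the Lagrange basis polynomials:
L_0(t) = t(t - 4) / [12] = (1/12)t^2 - (1/3)t
L_1(t) = (t + 2)(t - 4) / [-8] = -(1/8)t^2 + (1/4)t + 1
L_2(t) = (t + 2)t / [24] = (1/24)t^2 + (1/12)t
q(t) = 4·L_0 + (-2)·L_1 + 10·L_2
  4·L_0(t) = (1/3)t^2 - (4/3)t
  (-2)·L_1(t) = (1/4)t^2 - (1/2)t - 2
  10·L_2(t) = (5/12)t^2 + (5/6)t
Adding term by term: t^2 - t - 2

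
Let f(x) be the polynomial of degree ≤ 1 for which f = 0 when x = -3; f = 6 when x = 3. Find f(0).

Evaluate each Lagrange basis at x = 0:
L_0(0) = (-3)/[(-6)] = 1/2
L_1(0) = (3)/[(6)] = 1/2
Sum: 0 + 6·(1/2) = 3

3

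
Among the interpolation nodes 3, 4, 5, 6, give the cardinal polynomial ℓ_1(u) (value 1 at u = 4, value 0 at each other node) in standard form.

ℓ_1(u) = (u - 3)(u - 5)(u - 6) / [(1)·(-1)·(-2)]
       = (u^3 - 14u^2 + 63u - 90) / (2)

ℓ_1(u) = (1/2)u^3 - 7u^2 + (63/2)u - 45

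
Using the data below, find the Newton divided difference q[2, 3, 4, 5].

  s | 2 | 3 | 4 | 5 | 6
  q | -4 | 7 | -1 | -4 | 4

4

q[2,3] = (7 - (-4)) / (3 - 2) = 11
q[3,4] = (-1 - 7) / (4 - 3) = -8
q[4,5] = (-4 - (-1)) / (5 - 4) = -3
q[2,3,4] = (-8 - 11) / (4 - 2) = -19/2
q[3,4,5] = (-3 - (-8)) / (5 - 3) = 5/2
q[2,3,4,5] = (5/2 - (-19/2)) / (5 - 2) = 4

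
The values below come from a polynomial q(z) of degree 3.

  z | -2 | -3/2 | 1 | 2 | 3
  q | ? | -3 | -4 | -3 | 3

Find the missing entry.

The 4 known values determine q uniquely (degree ≤ 3).
L_0(-2) = (-3)·(-4)·(-5)/[(-5/2)·(-7/2)·(-9/2)] = 32/21
L_1(-2) = (-1/2)·(-4)·(-5)/[(5/2)·(-1)·(-2)] = -2
L_2(-2) = (-1/2)·(-3)·(-5)/[(7/2)·(1)·(-1)] = 15/7
L_3(-2) = (-1/2)·(-3)·(-4)/[(9/2)·(2)·(1)] = -2/3
Sum: (-3)·(32/21) + (-4)·(-2) + (-3)·(15/7) + 3·(-2/3) = -5

-5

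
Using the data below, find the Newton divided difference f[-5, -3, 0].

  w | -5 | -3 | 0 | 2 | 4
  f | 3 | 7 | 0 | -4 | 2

f[-5,-3] = (7 - 3) / (-3 - (-5)) = 2
f[-3,0] = (0 - 7) / (0 - (-3)) = -7/3
f[-5,-3,0] = (-7/3 - 2) / (0 - (-5)) = -13/15

-13/15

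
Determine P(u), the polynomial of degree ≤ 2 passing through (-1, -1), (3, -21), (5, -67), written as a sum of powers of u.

Newton's divided differences:
P[-1,3] = (-21 - (-1)) / (3 - (-1)) = -5
P[3,5] = (-67 - (-21)) / (5 - 3) = -23
P[-1,3,5] = (-23 - (-5)) / (5 - (-1)) = -3
P(u) = -1 + (-5)·(u + 1) + (-3)·(u + 1)(u - 3)
Expanding: P(u) = -3u^2 + u + 3

P(u) = -3u^2 + u + 3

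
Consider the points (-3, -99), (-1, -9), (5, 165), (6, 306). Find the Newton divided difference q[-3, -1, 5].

-2

q[-3,-1] = (-9 - (-99)) / (-1 - (-3)) = 45
q[-1,5] = (165 - (-9)) / (5 - (-1)) = 29
q[-3,-1,5] = (29 - 45) / (5 - (-3)) = -2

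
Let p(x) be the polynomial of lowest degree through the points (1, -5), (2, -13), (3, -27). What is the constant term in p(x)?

-3

L_0(x) = (x - 2)(x - 3) / [2] = (1/2)x^2 - (5/2)x + 3
L_1(x) = (x - 1)(x - 3) / [-1] = -x^2 + 4x - 3
L_2(x) = (x - 1)(x - 2) / [2] = (1/2)x^2 - (3/2)x + 1
p(x) = (-5)·L_0 + (-13)·L_1 + (-27)·L_2
Only the constant term is needed; take it from each L_i and combine:
(-5)·(3) + (-13)·(-3) + (-27)·(1) = -3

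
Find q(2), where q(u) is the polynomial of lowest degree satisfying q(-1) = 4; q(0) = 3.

1

L_0(2) = (2)/[(-1)] = -2
L_1(2) = (3)/[(1)] = 3
Sum: 4·(-2) + 3·(3) = 1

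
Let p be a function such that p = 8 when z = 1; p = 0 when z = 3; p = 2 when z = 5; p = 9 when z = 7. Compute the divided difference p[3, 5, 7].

p[3,5] = (2 - 0) / (5 - 3) = 1
p[5,7] = (9 - 2) / (7 - 5) = 7/2
p[3,5,7] = (7/2 - 1) / (7 - 3) = 5/8

5/8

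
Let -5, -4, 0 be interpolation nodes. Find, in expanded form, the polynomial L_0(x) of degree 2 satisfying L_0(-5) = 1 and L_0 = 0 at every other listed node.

L_0(x) = (x + 4)x / [(-1)·(-5)]
       = (x^2 + 4x) / (5)

L_0(x) = (1/5)x^2 + (4/5)x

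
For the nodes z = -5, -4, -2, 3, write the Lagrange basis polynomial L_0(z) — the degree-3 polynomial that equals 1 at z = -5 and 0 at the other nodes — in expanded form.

L_0(z) = -(1/24)z^3 - (1/8)z^2 + (5/12)z + 1

L_0(z) = (z + 4)(z + 2)(z - 3) / [(-1)·(-3)·(-8)]
       = (z^3 + 3z^2 - 10z - 24) / (-24)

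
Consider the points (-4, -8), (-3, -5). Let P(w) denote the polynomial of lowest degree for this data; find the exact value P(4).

L_0(4) = (7)/[(-1)] = -7
L_1(4) = (8)/[(1)] = 8
Sum: (-8)·(-7) + (-5)·(8) = 16

16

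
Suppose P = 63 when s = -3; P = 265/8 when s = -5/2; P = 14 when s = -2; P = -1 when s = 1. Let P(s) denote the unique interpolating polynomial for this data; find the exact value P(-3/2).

Using Newton's divided-difference form:
P[-3,-5/2] = (265/8 - 63) / (-5/2 - (-3)) = -239/4
P[-5/2,-2] = (14 - 265/8) / (-2 - (-5/2)) = -153/4
P[-2,1] = (-1 - 14) / (1 - (-2)) = -5
P[-3,-5/2,-2] = (-153/4 - (-239/4)) / (-2 - (-3)) = 43/2
P[-5/2,-2,1] = (-5 - (-153/4)) / (1 - (-5/2)) = 19/2
P[-3,-5/2,-2,1] = (19/2 - 43/2) / (1 - (-3)) = -3
P(-3/2) = 63 + (-239/4)·(3/2) + (43/2)·(3/2)·(1) + (-3)·(3/2)·(1)·(1/2) = 27/8

27/8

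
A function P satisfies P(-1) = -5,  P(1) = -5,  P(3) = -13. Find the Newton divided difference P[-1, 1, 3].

P[-1,1] = (-5 - (-5)) / (1 - (-1)) = 0
P[1,3] = (-13 - (-5)) / (3 - 1) = -4
P[-1,1,3] = (-4 - 0) / (3 - (-1)) = -1

-1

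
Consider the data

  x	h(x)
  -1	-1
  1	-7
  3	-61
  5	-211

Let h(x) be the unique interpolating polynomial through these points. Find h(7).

L_0(7) = (6)·(4)·(2)/[(-2)·(-4)·(-6)] = -1
L_1(7) = (8)·(4)·(2)/[(2)·(-2)·(-4)] = 4
L_2(7) = (8)·(6)·(2)/[(4)·(2)·(-2)] = -6
L_3(7) = (8)·(6)·(4)/[(6)·(4)·(2)] = 4
Sum: (-1)·(-1) + (-7)·(4) + (-61)·(-6) + (-211)·(4) = -505

-505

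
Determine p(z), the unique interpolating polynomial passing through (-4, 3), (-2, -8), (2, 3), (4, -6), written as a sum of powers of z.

Build the Lagrange basis polynomials:
L_0(z) = (z + 2)(z - 2)(z - 4) / [-96] = -(1/96)z^3 + (1/24)z^2 + (1/24)z - 1/6
L_1(z) = (z + 4)(z - 2)(z - 4) / [48] = (1/48)z^3 - (1/24)z^2 - (1/3)z + 2/3
L_2(z) = (z + 4)(z + 2)(z - 4) / [-48] = -(1/48)z^3 - (1/24)z^2 + (1/3)z + 2/3
L_3(z) = (z + 4)(z + 2)(z - 2) / [96] = (1/96)z^3 + (1/24)z^2 - (1/24)z - 1/6
p(z) = 3·L_0 + (-8)·L_1 + 3·L_2 + (-6)·L_3
  3·L_0(z) = -(1/32)z^3 + (1/8)z^2 + (1/8)z - 1/2
  (-8)·L_1(z) = -(1/6)z^3 + (1/3)z^2 + (8/3)z - 16/3
  3·L_2(z) = -(1/16)z^3 - (1/8)z^2 + z + 2
  (-6)·L_3(z) = -(1/16)z^3 - (1/4)z^2 + (1/4)z + 1
Adding term by term: -(31/96)z^3 + (1/12)z^2 + (97/24)z - 17/6

p(z) = -(31/96)z^3 + (1/12)z^2 + (97/24)z - 17/6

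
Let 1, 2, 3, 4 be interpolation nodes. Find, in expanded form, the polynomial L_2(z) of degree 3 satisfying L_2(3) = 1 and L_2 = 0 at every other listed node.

L_2(z) = (z - 1)(z - 2)(z - 4) / [(2)·(1)·(-1)]
       = (z^3 - 7z^2 + 14z - 8) / (-2)

L_2(z) = -(1/2)z^3 + (7/2)z^2 - 7z + 4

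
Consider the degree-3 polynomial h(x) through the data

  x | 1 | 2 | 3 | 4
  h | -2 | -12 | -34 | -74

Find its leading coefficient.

-1

L_0(x) = (x - 2)(x - 3)(x - 4) / [-6] = -(1/6)x^3 + (3/2)x^2 - (13/3)x + 4
L_1(x) = (x - 1)(x - 3)(x - 4) / [2] = (1/2)x^3 - 4x^2 + (19/2)x - 6
L_2(x) = (x - 1)(x - 2)(x - 4) / [-2] = -(1/2)x^3 + (7/2)x^2 - 7x + 4
L_3(x) = (x - 1)(x - 2)(x - 3) / [6] = (1/6)x^3 - x^2 + (11/6)x - 1
h(x) = (-2)·L_0 + (-12)·L_1 + (-34)·L_2 + (-74)·L_3
Only the coefficient of x^3 is needed; take it from each L_i and combine:
(-2)·(-1/6) + (-12)·(1/2) + (-34)·(-1/2) + (-74)·(1/6) = -1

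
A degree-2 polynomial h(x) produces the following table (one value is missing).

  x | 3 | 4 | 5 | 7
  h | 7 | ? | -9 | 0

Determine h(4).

-33/8

The 3 known values determine h uniquely (degree ≤ 2).
L_0(4) = (-1)·(-3)/[(-2)·(-4)] = 3/8
L_1(4) = (1)·(-3)/[(2)·(-2)] = 3/4
L_2(4) = (1)·(-1)/[(4)·(2)] = -1/8
Sum: 7·(3/8) + (-9)·(3/4) + 0 = -33/8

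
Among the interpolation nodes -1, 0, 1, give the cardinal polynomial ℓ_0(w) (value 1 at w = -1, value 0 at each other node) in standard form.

ℓ_0(w) = (1/2)w^2 - (1/2)w

ℓ_0(w) = w(w - 1) / [(-1)·(-2)]
       = (w^2 - w) / (2)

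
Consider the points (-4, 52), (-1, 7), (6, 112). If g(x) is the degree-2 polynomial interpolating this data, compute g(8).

Using Newton's divided-difference form:
g[-4,-1] = (7 - 52) / (-1 - (-4)) = -15
g[-1,6] = (112 - 7) / (6 - (-1)) = 15
g[-4,-1,6] = (15 - (-15)) / (6 - (-4)) = 3
g(8) = 52 + (-15)·(12) + 3·(12)·(9) = 196

196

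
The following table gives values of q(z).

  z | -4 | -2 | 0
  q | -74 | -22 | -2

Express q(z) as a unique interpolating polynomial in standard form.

Build the Lagrange basis polynomials:
L_0(z) = (z + 2)z / [8] = (1/8)z^2 + (1/4)z
L_1(z) = (z + 4)z / [-4] = -(1/4)z^2 - z
L_2(z) = (z + 4)(z + 2) / [8] = (1/8)z^2 + (3/4)z + 1
q(z) = (-74)·L_0 + (-22)·L_1 + (-2)·L_2
  (-74)·L_0(z) = -(37/4)z^2 - (37/2)z
  (-22)·L_1(z) = (11/2)z^2 + 22z
  (-2)·L_2(z) = -(1/4)z^2 - (3/2)z - 2
Adding term by term: -4z^2 + 2z - 2

q(z) = -4z^2 + 2z - 2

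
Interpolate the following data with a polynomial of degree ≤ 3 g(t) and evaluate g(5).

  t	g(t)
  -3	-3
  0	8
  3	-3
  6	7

L_0(5) = (5)·(2)·(-1)/[(-3)·(-6)·(-9)] = 5/81
L_1(5) = (8)·(2)·(-1)/[(3)·(-3)·(-6)] = -8/27
L_2(5) = (8)·(5)·(-1)/[(6)·(3)·(-3)] = 20/27
L_3(5) = (8)·(5)·(2)/[(9)·(6)·(3)] = 40/81
Sum: (-3)·(5/81) + 8·(-8/27) + (-3)·(20/27) + 7·(40/81) = -107/81

-107/81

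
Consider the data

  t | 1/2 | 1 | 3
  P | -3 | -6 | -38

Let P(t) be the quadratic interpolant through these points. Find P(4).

Using Newton's divided-difference form:
P[1/2,1] = (-6 - (-3)) / (1 - 1/2) = -6
P[1,3] = (-38 - (-6)) / (3 - 1) = -16
P[1/2,1,3] = (-16 - (-6)) / (3 - 1/2) = -4
P(4) = -3 + (-6)·(7/2) + (-4)·(7/2)·(3) = -66

-66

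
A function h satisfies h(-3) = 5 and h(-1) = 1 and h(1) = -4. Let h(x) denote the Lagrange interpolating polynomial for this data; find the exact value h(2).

L_0(2) = (3)·(1)/[(-2)·(-4)] = 3/8
L_1(2) = (5)·(1)/[(2)·(-2)] = -5/4
L_2(2) = (5)·(3)/[(4)·(2)] = 15/8
Sum: 5·(3/8) + 1·(-5/4) + (-4)·(15/8) = -55/8

-55/8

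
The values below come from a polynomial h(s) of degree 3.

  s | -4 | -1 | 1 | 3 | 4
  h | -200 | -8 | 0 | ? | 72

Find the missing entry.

24

The 4 known values determine h uniquely (degree ≤ 3).
Evaluate each Lagrange basis at s = 3:
L_0(3) = (4)·(2)·(-1)/[(-3)·(-5)·(-8)] = 1/15
L_1(3) = (7)·(2)·(-1)/[(3)·(-2)·(-5)] = -7/15
L_2(3) = (7)·(4)·(-1)/[(5)·(2)·(-3)] = 14/15
L_3(3) = (7)·(4)·(2)/[(8)·(5)·(3)] = 7/15
Sum: (-200)·(1/15) + (-8)·(-7/15) + 0 + 72·(7/15) = 24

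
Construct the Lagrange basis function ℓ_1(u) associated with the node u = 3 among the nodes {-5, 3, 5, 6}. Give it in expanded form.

ℓ_1(u) = (1/48)u^3 - (1/8)u^2 - (25/48)u + 25/8

ℓ_1(u) = (u + 5)(u - 5)(u - 6) / [(8)·(-2)·(-3)]
       = (u^3 - 6u^2 - 25u + 150) / (48)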